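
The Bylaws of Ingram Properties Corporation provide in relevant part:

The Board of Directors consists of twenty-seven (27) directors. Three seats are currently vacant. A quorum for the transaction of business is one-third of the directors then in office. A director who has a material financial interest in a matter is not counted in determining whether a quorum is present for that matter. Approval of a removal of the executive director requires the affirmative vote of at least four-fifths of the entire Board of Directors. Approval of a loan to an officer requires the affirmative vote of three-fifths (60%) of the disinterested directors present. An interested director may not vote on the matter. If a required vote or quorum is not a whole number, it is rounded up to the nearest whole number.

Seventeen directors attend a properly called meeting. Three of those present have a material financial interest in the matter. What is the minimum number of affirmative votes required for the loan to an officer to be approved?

The loan to an officer requires three-fifths of the disinterested directors present (17 − 3 = 14).
3/5 of 14 = 8.40, rounded up to 9.

9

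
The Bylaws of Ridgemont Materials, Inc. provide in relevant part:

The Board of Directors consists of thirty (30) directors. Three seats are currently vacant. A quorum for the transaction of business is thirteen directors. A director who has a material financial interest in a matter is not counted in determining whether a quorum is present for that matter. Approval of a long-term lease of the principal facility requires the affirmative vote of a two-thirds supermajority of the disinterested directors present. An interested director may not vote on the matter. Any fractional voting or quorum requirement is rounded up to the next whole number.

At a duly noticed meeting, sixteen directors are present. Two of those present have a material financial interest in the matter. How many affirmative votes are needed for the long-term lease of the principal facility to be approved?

10

The long-term lease of the principal facility requires two-thirds of the disinterested directors present (16 − 2 = 14).
2/3 of 14 = 9.33, rounded up to 10.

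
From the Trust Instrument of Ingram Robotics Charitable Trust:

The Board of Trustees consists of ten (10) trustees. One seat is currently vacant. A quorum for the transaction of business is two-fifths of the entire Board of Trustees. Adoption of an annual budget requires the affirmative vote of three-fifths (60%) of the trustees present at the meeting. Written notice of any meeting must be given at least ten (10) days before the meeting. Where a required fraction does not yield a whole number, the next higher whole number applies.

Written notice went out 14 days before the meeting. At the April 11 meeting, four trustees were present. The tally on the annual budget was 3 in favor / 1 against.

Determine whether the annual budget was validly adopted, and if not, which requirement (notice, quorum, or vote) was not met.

Notice: 14 days given; 10 required (14 ≥ 10). Satisfied.
Quorum: 4 present; quorum is 4. Satisfied.
Vote: the annual budget requires three-fifths of the trustees present (4). 3/5 of 4 = 2.40, rounded up to 3, so 3 affirmative votes are needed; 3 voted in favor. Satisfied.

Valid — all requirements satisfied.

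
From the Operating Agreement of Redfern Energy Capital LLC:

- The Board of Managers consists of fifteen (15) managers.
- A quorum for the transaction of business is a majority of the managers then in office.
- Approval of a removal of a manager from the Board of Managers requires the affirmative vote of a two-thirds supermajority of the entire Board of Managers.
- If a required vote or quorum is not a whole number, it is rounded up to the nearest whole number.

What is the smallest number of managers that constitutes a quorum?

A majority of 15 is 8.

8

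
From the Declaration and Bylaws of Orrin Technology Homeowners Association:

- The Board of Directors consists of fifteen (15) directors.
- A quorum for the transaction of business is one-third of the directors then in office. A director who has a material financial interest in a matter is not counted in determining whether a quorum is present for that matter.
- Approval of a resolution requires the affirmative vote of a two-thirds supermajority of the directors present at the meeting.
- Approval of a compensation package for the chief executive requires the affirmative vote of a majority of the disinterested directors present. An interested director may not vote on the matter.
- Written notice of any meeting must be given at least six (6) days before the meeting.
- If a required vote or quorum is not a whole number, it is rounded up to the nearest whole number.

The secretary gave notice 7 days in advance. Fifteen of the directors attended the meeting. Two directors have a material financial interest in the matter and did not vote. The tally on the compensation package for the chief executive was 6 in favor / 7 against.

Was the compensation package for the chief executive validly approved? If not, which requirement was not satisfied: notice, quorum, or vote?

Notice: 7 days given; 6 required (7 ≥ 6). Satisfied.
Quorum: 15 present, but the 2 interested directors do not count, leaving 13. Quorum is 5. Satisfied.
Vote: the compensation package for the chief executive requires a majority of the disinterested directors present (15 − 2 = 13). A majority of 13 is 7, so 7 affirmative votes are needed; 6 voted in favor. Not satisfied.

Invalid — vote requirement not satisfied.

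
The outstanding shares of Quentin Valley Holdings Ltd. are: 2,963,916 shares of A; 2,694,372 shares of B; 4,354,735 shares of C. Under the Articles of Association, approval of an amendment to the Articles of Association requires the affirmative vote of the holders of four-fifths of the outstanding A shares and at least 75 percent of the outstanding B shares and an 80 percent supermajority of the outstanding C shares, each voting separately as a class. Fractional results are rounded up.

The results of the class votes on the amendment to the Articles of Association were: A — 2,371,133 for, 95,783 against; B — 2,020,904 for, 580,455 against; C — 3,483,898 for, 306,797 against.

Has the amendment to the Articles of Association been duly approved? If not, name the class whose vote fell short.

A: 4/5 of 2963916 = 2371132.80, rounded up to 2371133; 2,371,133 required, 2,371,133 in favor — approved.
B: 3/4 of 2694372 = 2020779; 2,020,779 required, 2,020,904 in favor — approved.
C: 4/5 of 4354735 = 3483788; 3,483,788 required, 3,483,898 in favor — approved.

Approved — every class gave the required vote.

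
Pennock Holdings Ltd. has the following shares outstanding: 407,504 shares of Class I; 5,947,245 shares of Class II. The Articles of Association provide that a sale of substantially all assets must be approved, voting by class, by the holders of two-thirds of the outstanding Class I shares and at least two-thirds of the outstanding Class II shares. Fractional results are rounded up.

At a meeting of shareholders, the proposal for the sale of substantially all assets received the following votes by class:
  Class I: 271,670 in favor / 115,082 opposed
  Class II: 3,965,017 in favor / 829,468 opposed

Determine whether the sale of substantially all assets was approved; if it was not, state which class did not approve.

Class I: 2/3 of 407504 = 271669.33, rounded up to 271670; 271,670 required, 271,670 in favor — approved.
Class II: 2/3 of 5947245 = 3964830; 3,964,830 required, 3,965,017 in favor — approved.

Approved — every class gave the required vote.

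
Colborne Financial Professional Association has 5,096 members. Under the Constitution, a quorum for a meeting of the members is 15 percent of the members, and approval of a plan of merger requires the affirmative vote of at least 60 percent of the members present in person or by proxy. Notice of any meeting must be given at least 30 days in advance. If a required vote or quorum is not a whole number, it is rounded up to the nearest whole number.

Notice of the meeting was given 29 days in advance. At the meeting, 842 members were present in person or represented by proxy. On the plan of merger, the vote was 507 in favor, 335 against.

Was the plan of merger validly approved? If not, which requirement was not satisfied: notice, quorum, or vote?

Invalid — notice requirement not satisfied.

Notice: 29 days given; 30 required. Not satisfied.
Quorum: 15% of 5,096 = 764.40, rounded up to 765; 842 present. Satisfied.
Vote: requires three-fifths of those present (842); 3/5 of 842 = 505.20, rounded up to 506, so 506 needed; 507 in favor. Satisfied.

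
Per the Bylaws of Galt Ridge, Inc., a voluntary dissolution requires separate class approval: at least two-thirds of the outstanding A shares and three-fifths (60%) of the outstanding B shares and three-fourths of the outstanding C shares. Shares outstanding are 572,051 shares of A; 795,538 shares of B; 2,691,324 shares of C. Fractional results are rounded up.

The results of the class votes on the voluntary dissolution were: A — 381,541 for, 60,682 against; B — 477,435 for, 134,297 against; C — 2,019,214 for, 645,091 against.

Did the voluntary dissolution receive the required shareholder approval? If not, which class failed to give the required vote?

A: 2/3 of 572051 = 381367.33, rounded up to 381368; 381,368 required, 381,541 in favor — approved.
B: 3/5 of 795538 = 477322.80, rounded up to 477323; 477,323 required, 477,435 in favor — approved.
C: 3/4 of 2691324 = 2018493; 2,018,493 required, 2,019,214 in favor — approved.

Approved — every class gave the required vote.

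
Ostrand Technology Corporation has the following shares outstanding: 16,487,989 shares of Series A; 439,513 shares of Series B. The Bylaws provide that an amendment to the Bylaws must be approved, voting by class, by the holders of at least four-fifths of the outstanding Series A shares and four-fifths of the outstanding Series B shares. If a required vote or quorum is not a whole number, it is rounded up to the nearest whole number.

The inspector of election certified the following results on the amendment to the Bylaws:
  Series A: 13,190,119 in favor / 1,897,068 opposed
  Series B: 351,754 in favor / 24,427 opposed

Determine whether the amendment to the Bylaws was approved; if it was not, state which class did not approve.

Not approved — the Series A shares did not give the required vote.

Series A: 4/5 of 16487989 = 13190391.20, rounded up to 13190392; 13,190,392 required, 13,190,119 in favor — not approved.
Series B: 4/5 of 439513 = 351610.40, rounded up to 351611; 351,611 required, 351,754 in favor — approved.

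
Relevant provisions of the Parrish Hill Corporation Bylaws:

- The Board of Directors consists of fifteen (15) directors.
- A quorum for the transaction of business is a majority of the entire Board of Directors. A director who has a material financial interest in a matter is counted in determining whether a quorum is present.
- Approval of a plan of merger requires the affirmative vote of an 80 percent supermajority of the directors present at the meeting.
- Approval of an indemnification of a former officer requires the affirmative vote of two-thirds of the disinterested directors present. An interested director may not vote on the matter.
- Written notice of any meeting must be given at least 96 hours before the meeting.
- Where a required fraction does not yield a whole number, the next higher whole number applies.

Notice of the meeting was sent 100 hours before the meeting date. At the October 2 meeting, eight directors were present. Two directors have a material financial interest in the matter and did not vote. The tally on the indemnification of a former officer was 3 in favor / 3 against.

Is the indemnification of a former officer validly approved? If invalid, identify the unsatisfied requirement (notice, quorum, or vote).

Notice: 100 hours given; 96 required (100 ≥ 96). Satisfied.
Quorum: 8 present (interested directors count toward quorum); quorum is 8. Satisfied.
Vote: the indemnification of a former officer requires two-thirds of the disinterested directors present (8 − 2 = 6). 2/3 of 6 = 4, so 4 affirmative votes are needed; 3 voted in favor. Not satisfied.

Invalid — vote requirement not satisfied.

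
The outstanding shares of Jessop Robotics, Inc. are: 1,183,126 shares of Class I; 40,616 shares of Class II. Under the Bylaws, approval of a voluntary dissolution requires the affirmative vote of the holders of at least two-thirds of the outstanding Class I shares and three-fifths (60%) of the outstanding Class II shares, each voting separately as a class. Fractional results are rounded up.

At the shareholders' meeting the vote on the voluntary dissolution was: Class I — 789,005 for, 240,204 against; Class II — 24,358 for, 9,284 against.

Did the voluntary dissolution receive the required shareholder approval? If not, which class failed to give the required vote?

Class I: 2/3 of 1183126 = 788750.67, rounded up to 788751; 788,751 required, 789,005 in favor — approved.
Class II: 3/5 of 40616 = 24369.60, rounded up to 24370; 24,370 required, 24,358 in favor — not approved.

Not approved — the Class II shares did not give the required vote.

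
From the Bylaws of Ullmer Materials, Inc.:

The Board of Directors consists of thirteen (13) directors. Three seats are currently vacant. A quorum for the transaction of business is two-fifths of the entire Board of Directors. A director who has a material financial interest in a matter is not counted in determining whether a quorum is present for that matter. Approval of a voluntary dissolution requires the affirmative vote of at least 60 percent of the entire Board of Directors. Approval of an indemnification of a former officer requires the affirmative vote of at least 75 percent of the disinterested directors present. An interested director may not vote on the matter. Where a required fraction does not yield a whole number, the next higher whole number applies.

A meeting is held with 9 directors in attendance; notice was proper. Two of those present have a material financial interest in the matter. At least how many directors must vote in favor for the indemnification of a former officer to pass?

The indemnification of a former officer requires three-fourths of the disinterested directors present (9 − 2 = 7).
3/4 of 7 = 5.25, rounded up to 6.

6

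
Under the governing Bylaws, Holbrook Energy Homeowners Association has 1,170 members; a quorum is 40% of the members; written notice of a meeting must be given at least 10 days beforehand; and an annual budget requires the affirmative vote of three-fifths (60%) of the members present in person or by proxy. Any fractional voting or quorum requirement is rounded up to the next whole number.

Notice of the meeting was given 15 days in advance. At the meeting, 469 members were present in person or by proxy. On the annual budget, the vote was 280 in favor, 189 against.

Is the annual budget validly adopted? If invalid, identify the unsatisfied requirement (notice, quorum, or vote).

Notice: 15 days given; 10 required. Satisfied.
Quorum: 40% of 1,170 = 468; 469 present. Satisfied.
Vote: requires three-fifths of those present (469); 3/5 of 469 = 281.40, rounded up to 282, so 282 needed; 280 in favor. Not satisfied.

Invalid — vote requirement not satisfied.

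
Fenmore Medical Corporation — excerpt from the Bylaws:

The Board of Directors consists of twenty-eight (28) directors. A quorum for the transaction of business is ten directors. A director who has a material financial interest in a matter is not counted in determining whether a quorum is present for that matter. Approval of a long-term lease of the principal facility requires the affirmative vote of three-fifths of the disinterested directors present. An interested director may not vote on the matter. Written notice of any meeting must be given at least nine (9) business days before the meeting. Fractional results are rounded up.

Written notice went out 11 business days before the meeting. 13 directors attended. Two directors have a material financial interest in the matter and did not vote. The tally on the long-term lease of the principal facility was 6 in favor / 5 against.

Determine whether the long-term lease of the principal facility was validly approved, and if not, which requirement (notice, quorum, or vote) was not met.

Notice: 11 business days given; 9 required (11 ≥ 9). Satisfied.
Quorum: 13 present, but the 2 interested directors do not count, leaving 11. Quorum is 10. Satisfied.
Vote: the long-term lease of the principal facility requires three-fifths of the disinterested directors present (13 − 2 = 11). 3/5 of 11 = 6.60, rounded up to 7, so 7 affirmative votes are needed; 6 voted in favor. Not satisfied.

Invalid — vote requirement not satisfied.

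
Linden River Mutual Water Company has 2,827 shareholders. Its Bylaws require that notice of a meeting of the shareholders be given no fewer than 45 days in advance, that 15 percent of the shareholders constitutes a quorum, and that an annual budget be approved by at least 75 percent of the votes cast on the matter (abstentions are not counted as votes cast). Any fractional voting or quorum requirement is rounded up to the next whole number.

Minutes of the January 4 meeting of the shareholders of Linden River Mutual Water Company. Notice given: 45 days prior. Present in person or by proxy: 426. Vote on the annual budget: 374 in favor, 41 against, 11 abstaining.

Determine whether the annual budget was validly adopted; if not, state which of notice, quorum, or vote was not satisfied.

Notice: 45 days given; 45 required. Satisfied.
Quorum: 15% of 2,827 = 424.05, rounded up to 425; 426 present. Satisfied.
Vote: requires three-fourths of the votes cast (426 − 11 abstaining = 415); 3/4 of 415 = 311.25, rounded up to 312, so 312 needed; 374 in favor. Satisfied.

Valid — all requirements satisfied.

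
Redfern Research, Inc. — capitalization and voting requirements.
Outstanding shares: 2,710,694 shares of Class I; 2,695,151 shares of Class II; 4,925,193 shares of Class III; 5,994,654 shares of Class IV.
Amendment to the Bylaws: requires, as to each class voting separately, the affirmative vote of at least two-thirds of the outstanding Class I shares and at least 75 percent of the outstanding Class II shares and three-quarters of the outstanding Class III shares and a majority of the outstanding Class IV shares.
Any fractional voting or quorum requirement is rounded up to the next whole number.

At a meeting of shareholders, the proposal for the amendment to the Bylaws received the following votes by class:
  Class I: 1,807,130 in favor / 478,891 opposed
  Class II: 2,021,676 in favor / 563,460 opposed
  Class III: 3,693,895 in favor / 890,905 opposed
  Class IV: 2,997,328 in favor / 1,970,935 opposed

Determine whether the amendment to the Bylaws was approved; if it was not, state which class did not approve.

Class I: 2/3 of 2710694 = 1807129.33, rounded up to 1807130; 1,807,130 required, 1,807,130 in favor — approved.
Class II: 3/4 of 2695151 = 2021363.25, rounded up to 2021364; 2,021,364 required, 2,021,676 in favor — approved.
Class III: 3/4 of 4925193 = 3693894.75, rounded up to 3693895; 3,693,895 required, 3,693,895 in favor — approved.
Class IV: a majority of 5994654 is 2997328; 2,997,328 required, 2,997,328 in favor — approved.

Approved — every class gave the required vote.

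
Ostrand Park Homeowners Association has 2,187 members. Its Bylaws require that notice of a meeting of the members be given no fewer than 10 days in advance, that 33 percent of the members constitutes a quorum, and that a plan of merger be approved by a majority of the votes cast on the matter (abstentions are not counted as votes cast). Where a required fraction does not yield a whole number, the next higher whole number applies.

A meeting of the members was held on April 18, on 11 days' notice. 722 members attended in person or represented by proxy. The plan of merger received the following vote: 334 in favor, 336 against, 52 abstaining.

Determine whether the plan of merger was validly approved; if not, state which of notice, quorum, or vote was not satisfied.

Notice: 11 days given; 10 required. Satisfied.
Quorum: 33% of 2,187 = 721.71, rounded up to 722; 722 present. Satisfied.
Vote: requires a majority of the votes cast (722 − 52 abstaining = 670); a majority of 670 is 336, so 336 needed; 334 in favor. Not satisfied.

Invalid — vote requirement not satisfied.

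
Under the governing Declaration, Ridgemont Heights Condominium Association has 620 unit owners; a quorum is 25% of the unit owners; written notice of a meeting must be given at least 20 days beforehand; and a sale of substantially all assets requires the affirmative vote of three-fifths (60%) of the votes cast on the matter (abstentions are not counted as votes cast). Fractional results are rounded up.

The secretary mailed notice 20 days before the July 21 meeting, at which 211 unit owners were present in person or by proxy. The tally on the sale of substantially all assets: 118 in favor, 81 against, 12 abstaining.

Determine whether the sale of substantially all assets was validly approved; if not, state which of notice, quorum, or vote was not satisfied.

Notice: 20 days given; 20 required. Satisfied.
Quorum: 25% of 620 = 155; 211 present. Satisfied.
Vote: requires three-fifths of the votes cast (211 − 12 abstaining = 199); 3/5 of 199 = 119.40, rounded up to 120, so 120 needed; 118 in favor. Not satisfied.

Invalid — vote requirement not satisfied.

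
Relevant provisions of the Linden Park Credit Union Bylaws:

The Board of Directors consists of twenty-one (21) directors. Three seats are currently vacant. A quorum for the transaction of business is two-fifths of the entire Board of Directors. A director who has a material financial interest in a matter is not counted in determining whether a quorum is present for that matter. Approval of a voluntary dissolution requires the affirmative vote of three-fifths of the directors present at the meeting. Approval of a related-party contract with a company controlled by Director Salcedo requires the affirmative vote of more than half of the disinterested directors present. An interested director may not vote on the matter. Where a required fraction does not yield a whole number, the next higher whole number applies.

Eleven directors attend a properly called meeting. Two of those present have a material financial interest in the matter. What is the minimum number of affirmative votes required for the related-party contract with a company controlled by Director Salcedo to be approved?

The related-party contract with a company controlled by Director Salcedo requires a majority of the disinterested directors present (11 − 2 = 9).
A majority of 9 is 5.

5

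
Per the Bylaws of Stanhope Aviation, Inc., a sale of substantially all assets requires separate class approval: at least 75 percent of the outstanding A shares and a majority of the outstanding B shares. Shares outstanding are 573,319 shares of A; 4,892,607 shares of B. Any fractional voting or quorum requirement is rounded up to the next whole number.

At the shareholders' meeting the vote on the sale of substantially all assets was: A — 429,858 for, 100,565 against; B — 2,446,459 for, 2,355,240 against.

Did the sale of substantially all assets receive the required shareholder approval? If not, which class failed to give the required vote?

Not approved — the A shares did not give the required vote.

A: 3/4 of 573319 = 429989.25, rounded up to 429990; 429,990 required, 429,858 in favor — not approved.
B: a majority of 4892607 is 2446304; 2,446,304 required, 2,446,459 in favor — approved.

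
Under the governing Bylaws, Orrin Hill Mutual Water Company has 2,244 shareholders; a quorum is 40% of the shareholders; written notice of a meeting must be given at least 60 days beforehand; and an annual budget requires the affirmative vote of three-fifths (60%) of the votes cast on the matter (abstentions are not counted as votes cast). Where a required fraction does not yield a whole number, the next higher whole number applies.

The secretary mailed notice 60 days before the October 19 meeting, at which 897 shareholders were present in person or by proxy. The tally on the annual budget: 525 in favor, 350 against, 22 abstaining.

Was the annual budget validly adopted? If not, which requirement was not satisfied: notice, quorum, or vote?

Notice: 60 days given; 60 required. Satisfied.
Quorum: 40% of 2,244 = 897.60, rounded up to 898; 897 present. Not satisfied.
Vote: requires three-fifths of the votes cast (897 − 22 abstaining = 875); 3/5 of 875 = 525, so 525 needed; 525 in favor. Satisfied.

Invalid — quorum requirement not satisfied.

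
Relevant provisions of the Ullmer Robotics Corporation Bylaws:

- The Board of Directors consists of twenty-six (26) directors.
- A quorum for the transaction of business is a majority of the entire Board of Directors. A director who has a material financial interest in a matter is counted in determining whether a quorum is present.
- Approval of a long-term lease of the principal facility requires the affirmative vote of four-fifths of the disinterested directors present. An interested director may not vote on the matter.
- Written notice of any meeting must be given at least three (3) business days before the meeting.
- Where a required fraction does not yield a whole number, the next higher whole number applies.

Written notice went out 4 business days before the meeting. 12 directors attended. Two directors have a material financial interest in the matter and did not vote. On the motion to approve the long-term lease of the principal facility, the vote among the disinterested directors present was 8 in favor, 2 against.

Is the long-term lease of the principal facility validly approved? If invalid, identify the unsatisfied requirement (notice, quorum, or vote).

Invalid — quorum requirement not satisfied.

Notice: 4 business days given; 3 required (4 ≥ 3). Satisfied.
Quorum: 12 present (interested directors count toward quorum); quorum is 14. Not satisfied.
Vote: the long-term lease of the principal facility requires four-fifths of the disinterested directors present (12 − 2 = 10). 4/5 of 10 = 8, so 8 affirmative votes are needed; 8 voted in favor. Satisfied. (Moot — without a quorum no business can be validly transacted.)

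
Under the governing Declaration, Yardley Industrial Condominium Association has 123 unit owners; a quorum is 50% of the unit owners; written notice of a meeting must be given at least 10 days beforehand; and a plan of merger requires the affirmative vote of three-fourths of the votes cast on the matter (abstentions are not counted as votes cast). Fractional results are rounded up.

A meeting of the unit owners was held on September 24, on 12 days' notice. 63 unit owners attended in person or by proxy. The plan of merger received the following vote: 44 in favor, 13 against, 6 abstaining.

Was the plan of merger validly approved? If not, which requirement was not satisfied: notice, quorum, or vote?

Notice: 12 days given; 10 required. Satisfied.
Quorum: 50% of 123 = 61.50, rounded up to 62; 63 present. Satisfied.
Vote: requires three-fourths of the votes cast (63 − 6 abstaining = 57); 3/4 of 57 = 42.75, rounded up to 43, so 43 needed; 44 in favor. Satisfied.

Valid — all requirements satisfied.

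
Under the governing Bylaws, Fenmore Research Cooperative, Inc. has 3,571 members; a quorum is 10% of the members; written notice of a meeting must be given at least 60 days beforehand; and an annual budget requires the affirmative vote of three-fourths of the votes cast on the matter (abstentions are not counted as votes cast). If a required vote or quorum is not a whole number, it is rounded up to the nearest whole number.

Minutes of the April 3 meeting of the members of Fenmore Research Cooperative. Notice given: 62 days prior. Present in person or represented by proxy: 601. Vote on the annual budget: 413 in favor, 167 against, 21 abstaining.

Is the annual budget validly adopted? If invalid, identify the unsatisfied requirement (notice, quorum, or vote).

Notice: 62 days given; 60 required. Satisfied.
Quorum: 10% of 3,571 = 357.10, rounded up to 358; 601 present. Satisfied.
Vote: requires three-fourths of the votes cast (601 − 21 abstaining = 580); 3/4 of 580 = 435, so 435 needed; 413 in favor. Not satisfied.

Invalid — vote requirement not satisfied.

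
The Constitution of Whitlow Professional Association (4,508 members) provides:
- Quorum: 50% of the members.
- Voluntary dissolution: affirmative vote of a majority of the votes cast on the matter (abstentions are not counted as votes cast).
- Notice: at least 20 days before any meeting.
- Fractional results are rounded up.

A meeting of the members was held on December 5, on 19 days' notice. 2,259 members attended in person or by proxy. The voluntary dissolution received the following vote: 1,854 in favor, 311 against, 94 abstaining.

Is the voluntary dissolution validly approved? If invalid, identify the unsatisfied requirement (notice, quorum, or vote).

Invalid — notice requirement not satisfied.

Notice: 19 days given; 20 required. Not satisfied.
Quorum: 50% of 4,508 = 2,254; 2,259 present. Satisfied.
Vote: requires a majority of the votes cast (2,259 − 94 abstaining = 2,165); a majority of 2165 is 1083, so 1,083 needed; 1,854 in favor. Satisfied.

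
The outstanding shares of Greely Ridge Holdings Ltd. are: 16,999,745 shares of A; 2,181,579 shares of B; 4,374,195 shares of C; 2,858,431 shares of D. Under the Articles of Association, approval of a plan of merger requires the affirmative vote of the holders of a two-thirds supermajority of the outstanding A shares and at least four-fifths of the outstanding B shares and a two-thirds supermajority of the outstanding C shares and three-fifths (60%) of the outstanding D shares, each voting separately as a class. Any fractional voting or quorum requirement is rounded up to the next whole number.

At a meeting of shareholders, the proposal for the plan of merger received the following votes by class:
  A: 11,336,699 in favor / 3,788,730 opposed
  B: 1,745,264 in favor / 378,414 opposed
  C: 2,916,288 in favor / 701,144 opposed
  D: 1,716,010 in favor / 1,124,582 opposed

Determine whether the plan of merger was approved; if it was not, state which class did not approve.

A: 2/3 of 16999745 = 11333163.33, rounded up to 11333164; 11,333,164 required, 11,336,699 in favor — approved.
B: 4/5 of 2181579 = 1745263.20, rounded up to 1745264; 1,745,264 required, 1,745,264 in favor — approved.
C: 2/3 of 4374195 = 2916130; 2,916,130 required, 2,916,288 in favor — approved.
D: 3/5 of 2858431 = 1715058.60, rounded up to 1715059; 1,715,059 required, 1,716,010 in favor — approved.

Approved — every class gave the required vote.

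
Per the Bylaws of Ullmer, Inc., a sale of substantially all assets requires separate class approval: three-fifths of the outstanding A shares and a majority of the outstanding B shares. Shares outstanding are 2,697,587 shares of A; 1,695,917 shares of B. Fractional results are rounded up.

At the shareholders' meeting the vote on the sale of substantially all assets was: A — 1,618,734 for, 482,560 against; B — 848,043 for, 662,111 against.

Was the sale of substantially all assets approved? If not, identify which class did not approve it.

A: 3/5 of 2697587 = 1618552.20, rounded up to 1618553; 1,618,553 required, 1,618,734 in favor — approved.
B: a majority of 1695917 is 847959; 847,959 required, 848,043 in favor — approved.

Approved — every class gave the required vote.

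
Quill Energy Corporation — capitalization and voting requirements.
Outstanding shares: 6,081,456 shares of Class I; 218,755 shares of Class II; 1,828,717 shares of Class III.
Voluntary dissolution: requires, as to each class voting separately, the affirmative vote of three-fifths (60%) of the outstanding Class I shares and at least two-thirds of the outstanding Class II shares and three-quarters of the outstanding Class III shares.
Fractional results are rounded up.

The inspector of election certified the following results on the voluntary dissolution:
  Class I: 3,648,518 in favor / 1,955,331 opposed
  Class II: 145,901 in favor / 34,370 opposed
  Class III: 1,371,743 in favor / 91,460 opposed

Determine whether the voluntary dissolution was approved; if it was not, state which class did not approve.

Not approved — the Class I shares did not give the required vote.

Class I: 3/5 of 6081456 = 3648873.60, rounded up to 3648874; 3,648,874 required, 3,648,518 in favor — not approved.
Class II: 2/3 of 218755 = 145836.67, rounded up to 145837; 145,837 required, 145,901 in favor — approved.
Class III: 3/4 of 1828717 = 1371537.75, rounded up to 1371538; 1,371,538 required, 1,371,743 in favor — approved.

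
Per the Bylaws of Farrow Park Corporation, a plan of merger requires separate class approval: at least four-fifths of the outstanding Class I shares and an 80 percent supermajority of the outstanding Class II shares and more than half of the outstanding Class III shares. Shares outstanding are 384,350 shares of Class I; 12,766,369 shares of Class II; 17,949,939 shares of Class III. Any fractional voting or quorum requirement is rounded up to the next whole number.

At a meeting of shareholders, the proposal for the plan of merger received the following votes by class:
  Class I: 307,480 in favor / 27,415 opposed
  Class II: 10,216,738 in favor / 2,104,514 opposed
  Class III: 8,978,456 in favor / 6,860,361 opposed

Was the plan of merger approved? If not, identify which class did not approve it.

Approved — every class gave the required vote.

Class I: 4/5 of 384350 = 307480; 307,480 required, 307,480 in favor — approved.
Class II: 4/5 of 12766369 = 10213095.20, rounded up to 10213096; 10,213,096 required, 10,216,738 in favor — approved.
Class III: a majority of 17949939 is 8974970; 8,974,970 required, 8,978,456 in favor — approved.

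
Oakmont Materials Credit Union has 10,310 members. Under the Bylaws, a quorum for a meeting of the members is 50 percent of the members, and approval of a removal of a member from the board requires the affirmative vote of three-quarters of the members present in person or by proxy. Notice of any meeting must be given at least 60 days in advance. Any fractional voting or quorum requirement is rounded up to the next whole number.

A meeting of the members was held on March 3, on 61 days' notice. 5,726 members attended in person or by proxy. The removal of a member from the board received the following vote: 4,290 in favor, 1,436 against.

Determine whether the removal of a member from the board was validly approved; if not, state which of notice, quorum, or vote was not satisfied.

Notice: 61 days given; 60 required. Satisfied.
Quorum: 50% of 10,310 = 5,155; 5,726 present. Satisfied.
Vote: requires three-fourths of those present (5,726); 3/4 of 5726 = 4294.50, rounded up to 4295, so 4,295 needed; 4,290 in favor. Not satisfied.

Invalid — vote requirement not satisfied.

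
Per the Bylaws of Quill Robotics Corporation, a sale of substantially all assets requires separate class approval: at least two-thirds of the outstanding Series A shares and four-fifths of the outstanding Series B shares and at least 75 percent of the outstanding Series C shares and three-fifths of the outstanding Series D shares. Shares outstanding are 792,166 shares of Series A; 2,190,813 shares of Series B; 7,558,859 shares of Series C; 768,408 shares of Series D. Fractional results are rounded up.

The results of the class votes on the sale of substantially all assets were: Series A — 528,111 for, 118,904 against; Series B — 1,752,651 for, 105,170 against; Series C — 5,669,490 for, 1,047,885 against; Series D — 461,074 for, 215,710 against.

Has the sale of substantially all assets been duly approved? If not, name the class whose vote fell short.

Approved — every class gave the required vote.

Series A: 2/3 of 792166 = 528110.67, rounded up to 528111; 528,111 required, 528,111 in favor — approved.
Series B: 4/5 of 2190813 = 1752650.40, rounded up to 1752651; 1,752,651 required, 1,752,651 in favor — approved.
Series C: 3/4 of 7558859 = 5669144.25, rounded up to 5669145; 5,669,145 required, 5,669,490 in favor — approved.
Series D: 3/5 of 768408 = 461044.80, rounded up to 461045; 461,045 required, 461,074 in favor — approved.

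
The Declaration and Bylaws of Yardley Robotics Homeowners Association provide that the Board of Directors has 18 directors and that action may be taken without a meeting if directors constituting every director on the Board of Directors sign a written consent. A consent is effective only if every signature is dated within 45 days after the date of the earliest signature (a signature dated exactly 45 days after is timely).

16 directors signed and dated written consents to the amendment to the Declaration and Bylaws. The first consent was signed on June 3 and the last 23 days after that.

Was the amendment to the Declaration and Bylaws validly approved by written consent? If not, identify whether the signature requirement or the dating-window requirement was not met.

Not effective — insufficient signatures.

Signatures required: every one of 18 — unanimous means all 18, so 18 needed; 16 signed. Insufficient.
Dating window: the latest signature is 23 days after the earliest; the limit is 45 days. Within the window.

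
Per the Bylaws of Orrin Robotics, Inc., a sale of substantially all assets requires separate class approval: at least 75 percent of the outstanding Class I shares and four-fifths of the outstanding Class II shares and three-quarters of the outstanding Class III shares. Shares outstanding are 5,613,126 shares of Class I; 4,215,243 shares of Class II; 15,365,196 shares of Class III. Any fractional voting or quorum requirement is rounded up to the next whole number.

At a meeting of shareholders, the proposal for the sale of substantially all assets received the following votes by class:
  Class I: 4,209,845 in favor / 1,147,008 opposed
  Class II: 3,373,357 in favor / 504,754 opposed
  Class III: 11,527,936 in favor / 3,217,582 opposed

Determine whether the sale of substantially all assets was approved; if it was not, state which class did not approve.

Approved — every class gave the required vote.

Class I: 3/4 of 5613126 = 4209844.50, rounded up to 4209845; 4,209,845 required, 4,209,845 in favor — approved.
Class II: 4/5 of 4215243 = 3372194.40, rounded up to 3372195; 3,372,195 required, 3,373,357 in favor — approved.
Class III: 3/4 of 15365196 = 11523897; 11,523,897 required, 11,527,936 in favor — approved.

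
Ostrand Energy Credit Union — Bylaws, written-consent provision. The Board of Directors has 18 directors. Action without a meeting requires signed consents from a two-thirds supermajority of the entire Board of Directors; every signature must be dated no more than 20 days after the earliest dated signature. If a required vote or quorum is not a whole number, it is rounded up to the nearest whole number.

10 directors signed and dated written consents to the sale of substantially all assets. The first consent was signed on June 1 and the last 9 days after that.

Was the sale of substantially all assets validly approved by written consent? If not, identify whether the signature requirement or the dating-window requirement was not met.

Not effective — insufficient signatures.

Signatures required: a two-thirds supermajority of 18 — 2/3 of 18 = 12, so 12 needed; 10 signed. Insufficient.
Dating window: the latest signature is 9 days after the earliest; the limit is 20 days. Within the window.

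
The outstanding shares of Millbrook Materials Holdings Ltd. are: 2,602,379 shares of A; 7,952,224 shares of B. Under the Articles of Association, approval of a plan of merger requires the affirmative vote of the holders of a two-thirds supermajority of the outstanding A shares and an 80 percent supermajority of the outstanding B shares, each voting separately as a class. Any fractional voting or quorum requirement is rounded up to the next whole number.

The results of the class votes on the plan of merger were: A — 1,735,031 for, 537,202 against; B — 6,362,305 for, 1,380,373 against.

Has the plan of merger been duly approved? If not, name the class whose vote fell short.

Approved — every class gave the required vote.

A: 2/3 of 2602379 = 1734919.33, rounded up to 1734920; 1,734,920 required, 1,735,031 in favor — approved.
B: 4/5 of 7952224 = 6361779.20, rounded up to 6361780; 6,361,780 required, 6,362,305 in favor — approved.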